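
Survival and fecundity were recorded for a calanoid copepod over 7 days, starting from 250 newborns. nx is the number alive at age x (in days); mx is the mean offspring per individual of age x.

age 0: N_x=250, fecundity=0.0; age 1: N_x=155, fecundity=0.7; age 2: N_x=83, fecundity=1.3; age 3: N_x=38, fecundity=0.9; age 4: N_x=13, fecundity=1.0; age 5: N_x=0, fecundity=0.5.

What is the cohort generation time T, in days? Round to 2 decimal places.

1.82

lx = nx/n0 = nx/250: 1, 0.62, 0.332, 0.152, 0.052, 0
lx·mx: 0, 0.434, 0.4316, 0.1368, 0.052, 0 → R0 = 1.0544
x·lx·mx: 0, 0.434, 0.8632, 0.4104, 0.208, 0 → Σ = 1.9156
T = 1.9156 / 1.0544 = 1.816768… → 1.82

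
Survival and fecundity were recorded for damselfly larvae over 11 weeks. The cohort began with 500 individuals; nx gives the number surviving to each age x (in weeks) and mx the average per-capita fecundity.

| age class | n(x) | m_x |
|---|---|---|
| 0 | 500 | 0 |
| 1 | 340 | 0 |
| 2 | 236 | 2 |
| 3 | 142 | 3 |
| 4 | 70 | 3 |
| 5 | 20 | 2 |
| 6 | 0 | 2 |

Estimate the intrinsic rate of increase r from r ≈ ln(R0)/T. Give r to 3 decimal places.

0.293

lx = nx/n0 = nx/500: 1, 0.68, 0.472, 0.284, 0.14, 0.04, 0
R0 = Σ lx·mx = 0 + 0 + 0.944 + 0.852 + 0.42 + 0.08 + 0 = 2.296
Σ x·lx·mx = 6.524; T = 6.524/2.296 = 2.84146…
r ≈ ln(R0)/T = ln(2.296)/2.84146… = 0.29251… → 0.293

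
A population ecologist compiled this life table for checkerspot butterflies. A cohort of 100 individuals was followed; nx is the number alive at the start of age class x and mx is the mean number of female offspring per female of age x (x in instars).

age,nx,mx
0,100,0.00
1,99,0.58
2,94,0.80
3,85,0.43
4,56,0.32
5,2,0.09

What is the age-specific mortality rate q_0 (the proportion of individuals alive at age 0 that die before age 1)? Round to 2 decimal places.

lx = nx/n0 = nx/100: 1, 0.99, 0.94, 0.85, 0.56, 0.02
q_0 = (l_0 − l_1) / l_0 = (1 − 0.99) / 1
     = 0.01 / 1 = 0.01 → 0.01

0.01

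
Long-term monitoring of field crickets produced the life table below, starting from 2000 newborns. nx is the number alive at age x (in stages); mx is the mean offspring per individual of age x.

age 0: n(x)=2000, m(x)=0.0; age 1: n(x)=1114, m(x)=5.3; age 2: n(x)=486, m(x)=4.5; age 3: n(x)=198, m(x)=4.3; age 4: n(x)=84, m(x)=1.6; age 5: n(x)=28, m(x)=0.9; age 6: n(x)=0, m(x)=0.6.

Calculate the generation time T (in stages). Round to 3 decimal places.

1.483

lx = nx/n0 = nx/2000: 1, 0.557, 0.243, 0.099, 0.042, 0.014, 0
lx·mx: 0, 2.9521, 1.0935, 0.4257, 0.0672, 0.0126, 0 → R0 = 4.5511
x·lx·mx: 0, 2.9521, 2.187, 1.2771, 0.2688, 0.063, 0 → Σ = 6.748
T = 6.748 / 4.5511 = 1.482718… → 1.483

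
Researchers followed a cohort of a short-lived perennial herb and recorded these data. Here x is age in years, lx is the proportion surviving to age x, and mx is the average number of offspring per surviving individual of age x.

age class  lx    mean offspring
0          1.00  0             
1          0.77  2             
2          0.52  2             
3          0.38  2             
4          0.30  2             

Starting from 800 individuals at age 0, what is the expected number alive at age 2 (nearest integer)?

416

Expected survivors = N0 · l_2 = 800 × 0.52 = 416 → 416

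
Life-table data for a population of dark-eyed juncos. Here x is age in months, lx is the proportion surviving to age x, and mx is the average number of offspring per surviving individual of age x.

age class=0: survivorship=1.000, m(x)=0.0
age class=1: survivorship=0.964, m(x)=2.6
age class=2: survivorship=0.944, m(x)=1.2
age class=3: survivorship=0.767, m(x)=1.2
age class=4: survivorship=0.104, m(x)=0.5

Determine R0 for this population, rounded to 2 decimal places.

lx·mx by age: 0, 2.5064, 1.1328, 0.9204, 0.052
R0 = Σ lx·mx = 4.6116 → 4.61

4.61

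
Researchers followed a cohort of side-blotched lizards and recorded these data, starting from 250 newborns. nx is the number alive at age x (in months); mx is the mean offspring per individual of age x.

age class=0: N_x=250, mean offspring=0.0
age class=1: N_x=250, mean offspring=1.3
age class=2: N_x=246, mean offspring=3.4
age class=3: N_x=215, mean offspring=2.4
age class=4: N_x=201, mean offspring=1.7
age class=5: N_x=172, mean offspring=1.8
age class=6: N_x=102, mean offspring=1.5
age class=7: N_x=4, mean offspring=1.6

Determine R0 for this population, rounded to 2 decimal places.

9.95

lx = nx/n0 = nx/250: 1, 1, 0.984, 0.86, 0.804, 0.688, 0.408, 0.016
lx·mx by age: 0, 1.3, 3.3456, 2.064, 1.3668, 1.2384, 0.612, 0.0256
R0 = Σ lx·mx = 9.9524 → 9.95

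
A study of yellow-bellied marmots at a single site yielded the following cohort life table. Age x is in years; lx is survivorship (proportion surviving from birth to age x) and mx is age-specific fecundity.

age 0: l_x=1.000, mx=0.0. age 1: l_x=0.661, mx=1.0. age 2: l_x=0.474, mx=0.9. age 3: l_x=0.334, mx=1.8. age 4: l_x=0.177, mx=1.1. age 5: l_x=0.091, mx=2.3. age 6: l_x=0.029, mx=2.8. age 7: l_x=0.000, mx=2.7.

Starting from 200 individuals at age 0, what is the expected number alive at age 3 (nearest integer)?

67

Expected survivors = N0 · l_3 = 200 × 0.334 = 66.8 → 67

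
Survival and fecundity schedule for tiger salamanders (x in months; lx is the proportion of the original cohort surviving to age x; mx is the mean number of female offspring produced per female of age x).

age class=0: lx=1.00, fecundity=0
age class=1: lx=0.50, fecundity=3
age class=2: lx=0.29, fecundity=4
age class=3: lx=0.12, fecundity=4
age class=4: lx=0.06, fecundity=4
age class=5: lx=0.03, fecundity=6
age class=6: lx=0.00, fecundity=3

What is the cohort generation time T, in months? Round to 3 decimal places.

2.000

lx·mx: 0, 1.5, 1.16, 0.48, 0.24, 0.18, 0 → R0 = 3.56
x·lx·mx: 0, 1.5, 2.32, 1.44, 0.96, 0.9, 0 → Σ = 7.12
T = 7.12 / 3.56 = 2 → 2.000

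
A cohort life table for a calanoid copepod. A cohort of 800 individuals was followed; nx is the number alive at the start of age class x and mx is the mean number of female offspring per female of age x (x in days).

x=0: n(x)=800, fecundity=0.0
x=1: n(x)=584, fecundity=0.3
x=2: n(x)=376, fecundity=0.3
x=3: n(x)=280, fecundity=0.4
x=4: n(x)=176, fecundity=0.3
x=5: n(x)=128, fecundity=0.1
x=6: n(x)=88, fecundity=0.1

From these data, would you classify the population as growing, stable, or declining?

lx = nx/n0 = nx/800: 1, 0.73, 0.47, 0.35, 0.22, 0.16, 0.11
R0 = Σ lx·mx = 0 + 0.219 + 0.141 + 0.14 + 0.066 + 0.016 + 0.011 = 0.593
R0 < 1, so the population is declining.

declining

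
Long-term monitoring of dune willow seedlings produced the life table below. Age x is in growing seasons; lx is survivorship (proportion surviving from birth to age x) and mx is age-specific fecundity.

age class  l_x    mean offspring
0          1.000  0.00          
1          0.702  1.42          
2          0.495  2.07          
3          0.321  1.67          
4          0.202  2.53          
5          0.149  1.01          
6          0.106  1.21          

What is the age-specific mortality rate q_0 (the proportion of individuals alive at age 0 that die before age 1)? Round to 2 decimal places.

0.30

q_0 = (l_0 − l_1) / l_0 = (1 − 0.702) / 1
     = 0.298 / 1 = 0.298 → 0.30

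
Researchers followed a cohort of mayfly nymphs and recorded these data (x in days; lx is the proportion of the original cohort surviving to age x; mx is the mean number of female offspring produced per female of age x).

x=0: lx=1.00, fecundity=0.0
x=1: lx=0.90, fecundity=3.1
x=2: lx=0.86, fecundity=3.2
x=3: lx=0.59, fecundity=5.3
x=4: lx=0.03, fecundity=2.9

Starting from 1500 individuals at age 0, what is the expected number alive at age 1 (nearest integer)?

1350

Expected survivors = N0 · l_1 = 1500 × 0.90 = 1350 → 1350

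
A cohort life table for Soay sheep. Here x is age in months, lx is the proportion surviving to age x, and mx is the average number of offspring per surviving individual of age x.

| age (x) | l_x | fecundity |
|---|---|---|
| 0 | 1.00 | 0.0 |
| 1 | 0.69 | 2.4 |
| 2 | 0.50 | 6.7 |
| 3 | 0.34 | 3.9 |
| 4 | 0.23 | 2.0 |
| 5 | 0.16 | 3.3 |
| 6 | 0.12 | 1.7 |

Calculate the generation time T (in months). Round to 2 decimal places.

2.40

lx·mx: 0, 1.656, 3.35, 1.326, 0.46, 0.528, 0.204 → R0 = 7.524
x·lx·mx: 0, 1.656, 6.7, 3.978, 1.84, 2.64, 1.224 → Σ = 18.038
T = 18.038 / 7.524 = 2.397395… → 2.40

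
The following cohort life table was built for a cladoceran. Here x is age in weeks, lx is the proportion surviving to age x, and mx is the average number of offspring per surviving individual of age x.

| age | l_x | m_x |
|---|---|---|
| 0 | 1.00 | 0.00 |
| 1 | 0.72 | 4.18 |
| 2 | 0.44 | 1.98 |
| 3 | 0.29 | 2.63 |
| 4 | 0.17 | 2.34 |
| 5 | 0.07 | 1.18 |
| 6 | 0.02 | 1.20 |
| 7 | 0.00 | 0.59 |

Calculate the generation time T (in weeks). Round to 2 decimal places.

1.78

lx·mx: 0, 3.0096, 0.8712, 0.7627, 0.3978, 0.0826, 0.024, 0 → R0 = 5.1479
x·lx·mx: 0, 3.0096, 1.7424, 2.2881, 1.5912, 0.413, 0.144, 0 → Σ = 9.1883
T = 9.1883 / 5.1479 = 1.784864… → 1.78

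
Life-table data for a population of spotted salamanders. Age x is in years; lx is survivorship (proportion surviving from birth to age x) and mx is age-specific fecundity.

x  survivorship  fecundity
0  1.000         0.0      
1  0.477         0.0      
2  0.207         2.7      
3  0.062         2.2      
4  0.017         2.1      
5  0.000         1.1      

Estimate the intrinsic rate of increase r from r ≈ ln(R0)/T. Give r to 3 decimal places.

R0 = Σ lx·mx = 0 + 0 + 0.5589 + 0.1364 + 0.0357 + 0 = 0.731
Σ x·lx·mx = 1.6698; T = 1.6698/0.731 = 2.28427…
r ≈ ln(R0)/T = ln(0.731)/2.28427… = -0.13717… → -0.137

-0.137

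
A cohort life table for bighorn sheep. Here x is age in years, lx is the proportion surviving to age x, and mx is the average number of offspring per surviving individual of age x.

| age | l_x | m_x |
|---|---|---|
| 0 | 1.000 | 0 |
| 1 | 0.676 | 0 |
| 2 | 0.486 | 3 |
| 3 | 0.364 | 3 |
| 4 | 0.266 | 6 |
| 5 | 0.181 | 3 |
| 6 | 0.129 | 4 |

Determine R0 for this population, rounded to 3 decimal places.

5.205

lx·mx by age: 0, 0, 1.458, 1.092, 1.596, 0.543, 0.516
R0 = Σ lx·mx = 5.205 → 5.205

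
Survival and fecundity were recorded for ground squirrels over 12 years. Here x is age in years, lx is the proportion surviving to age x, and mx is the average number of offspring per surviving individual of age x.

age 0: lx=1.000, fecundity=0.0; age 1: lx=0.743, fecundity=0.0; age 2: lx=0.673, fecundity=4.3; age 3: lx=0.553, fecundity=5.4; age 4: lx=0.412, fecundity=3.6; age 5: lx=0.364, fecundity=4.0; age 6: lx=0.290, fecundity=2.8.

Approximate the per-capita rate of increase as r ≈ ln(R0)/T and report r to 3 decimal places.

R0 = Σ lx·mx = 0 + 0 + 2.8939 + 2.9862 + 1.4832 + 1.456 + 0.812 = 9.6313
Σ x·lx·mx = 32.8312; T = 32.8312/9.6313 = 3.4088…
r ≈ ln(R0)/T = ln(9.6313)/3.4088… = 0.66446… → 0.664

0.664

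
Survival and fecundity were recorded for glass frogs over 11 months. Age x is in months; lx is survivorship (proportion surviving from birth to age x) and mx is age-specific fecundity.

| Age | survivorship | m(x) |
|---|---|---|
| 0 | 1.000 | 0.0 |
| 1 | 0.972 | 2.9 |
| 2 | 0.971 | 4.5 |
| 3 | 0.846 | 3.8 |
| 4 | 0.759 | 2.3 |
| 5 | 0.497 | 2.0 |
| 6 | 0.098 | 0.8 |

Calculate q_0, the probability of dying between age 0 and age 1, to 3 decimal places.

0.028

q_0 = (l_0 − l_1) / l_0 = (1 − 0.972) / 1
     = 0.028 / 1 = 0.028 → 0.028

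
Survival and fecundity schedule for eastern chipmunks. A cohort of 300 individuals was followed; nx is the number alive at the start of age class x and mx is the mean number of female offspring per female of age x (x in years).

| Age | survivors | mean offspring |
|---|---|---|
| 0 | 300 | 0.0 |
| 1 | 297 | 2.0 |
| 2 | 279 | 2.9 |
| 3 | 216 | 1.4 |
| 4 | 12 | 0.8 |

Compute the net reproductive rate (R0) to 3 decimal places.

5.717

lx = nx/n0 = nx/300: 1, 0.99, 0.93, 0.72, 0.04
lx·mx by age: 0, 1.98, 2.697, 1.008, 0.032
R0 = Σ lx·mx = 5.717 → 5.717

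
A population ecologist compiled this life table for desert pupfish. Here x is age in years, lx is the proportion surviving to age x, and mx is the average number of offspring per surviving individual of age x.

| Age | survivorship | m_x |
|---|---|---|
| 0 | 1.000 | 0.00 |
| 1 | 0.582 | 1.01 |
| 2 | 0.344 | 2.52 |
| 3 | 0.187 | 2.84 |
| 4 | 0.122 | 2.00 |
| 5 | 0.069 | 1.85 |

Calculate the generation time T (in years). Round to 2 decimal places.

2.35

lx·mx: 0, 0.58782, 0.86688, 0.53108, 0.244, 0.12765 → R0 = 2.35743
x·lx·mx: 0, 0.58782, 1.73376, 1.59324, 0.976, 0.63825 → Σ = 5.52907
T = 5.52907 / 2.35743 = 2.34538… → 2.35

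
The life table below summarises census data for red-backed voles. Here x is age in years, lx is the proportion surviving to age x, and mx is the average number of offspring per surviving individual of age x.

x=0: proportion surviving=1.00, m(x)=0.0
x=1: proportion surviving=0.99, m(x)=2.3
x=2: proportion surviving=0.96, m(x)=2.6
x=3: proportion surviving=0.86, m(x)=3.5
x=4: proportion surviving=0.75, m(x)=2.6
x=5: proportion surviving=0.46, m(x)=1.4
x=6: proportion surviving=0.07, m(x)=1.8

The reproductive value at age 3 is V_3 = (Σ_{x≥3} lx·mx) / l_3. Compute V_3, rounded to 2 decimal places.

lx·mx for x ≥ 3: 3.01, 1.95, 0.644, 0.126 → sum = 5.73
V_3 = 5.73 / l_3 = 5.73 / 0.86 = 6.662791… → 6.66

6.66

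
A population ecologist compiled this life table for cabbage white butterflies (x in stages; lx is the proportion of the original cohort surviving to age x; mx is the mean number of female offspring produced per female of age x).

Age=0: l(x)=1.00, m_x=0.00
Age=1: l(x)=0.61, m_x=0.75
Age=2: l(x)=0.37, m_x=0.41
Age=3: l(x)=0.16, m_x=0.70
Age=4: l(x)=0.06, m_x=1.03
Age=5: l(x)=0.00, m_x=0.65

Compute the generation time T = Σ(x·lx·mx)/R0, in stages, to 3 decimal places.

1.717

lx·mx: 0, 0.4575, 0.1517, 0.112, 0.0618, 0 → R0 = 0.783
x·lx·mx: 0, 0.4575, 0.3034, 0.336, 0.2472, 0 → Σ = 1.3441
T = 1.3441 / 0.783 = 1.716603… → 1.717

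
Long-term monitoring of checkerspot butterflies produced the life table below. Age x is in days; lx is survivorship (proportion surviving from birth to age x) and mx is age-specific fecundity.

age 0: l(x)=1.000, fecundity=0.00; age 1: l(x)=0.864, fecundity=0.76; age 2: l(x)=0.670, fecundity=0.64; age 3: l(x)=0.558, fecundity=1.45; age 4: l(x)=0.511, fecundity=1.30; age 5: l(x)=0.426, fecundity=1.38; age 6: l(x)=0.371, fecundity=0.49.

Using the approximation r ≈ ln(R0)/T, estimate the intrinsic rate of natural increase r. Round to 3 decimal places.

R0 = Σ lx·mx = 0 + 0.65664 + 0.4288 + 0.8091 + 0.6643 + 0.58788 + 0.18179 = 3.32851
Σ x·lx·mx = 10.62888; T = 10.62888/3.32851 = 3.19328…
r ≈ ln(R0)/T = ln(3.32851)/3.19328… = 0.37658… → 0.377

0.377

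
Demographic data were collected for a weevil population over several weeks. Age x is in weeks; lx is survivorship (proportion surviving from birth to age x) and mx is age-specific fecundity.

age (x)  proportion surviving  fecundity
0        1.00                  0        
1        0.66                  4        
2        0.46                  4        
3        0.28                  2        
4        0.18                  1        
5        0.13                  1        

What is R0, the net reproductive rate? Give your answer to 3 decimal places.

5.350

lx·mx by age: 0, 2.64, 1.84, 0.56, 0.18, 0.13
R0 = Σ lx·mx = 5.35 → 5.350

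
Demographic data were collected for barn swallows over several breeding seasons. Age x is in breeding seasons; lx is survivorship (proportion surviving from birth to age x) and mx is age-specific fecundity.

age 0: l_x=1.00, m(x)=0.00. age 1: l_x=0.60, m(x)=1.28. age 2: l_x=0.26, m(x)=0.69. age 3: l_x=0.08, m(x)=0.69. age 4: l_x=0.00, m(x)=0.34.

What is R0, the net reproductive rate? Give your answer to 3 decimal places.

lx·mx by age: 0, 0.768, 0.1794, 0.0552, 0
R0 = Σ lx·mx = 1.0026 → 1.003

1.003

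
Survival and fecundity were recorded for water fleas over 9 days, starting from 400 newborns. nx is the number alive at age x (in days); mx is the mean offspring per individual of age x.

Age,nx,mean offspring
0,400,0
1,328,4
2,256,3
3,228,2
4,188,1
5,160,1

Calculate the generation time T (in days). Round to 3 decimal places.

2.000

lx = nx/n0 = nx/400: 1, 0.82, 0.64, 0.57, 0.47, 0.4
lx·mx: 0, 3.28, 1.92, 1.14, 0.47, 0.4 → R0 = 7.21
x·lx·mx: 0, 3.28, 3.84, 3.42, 1.88, 2 → Σ = 14.42
T = 14.42 / 7.21 = 2 → 2.000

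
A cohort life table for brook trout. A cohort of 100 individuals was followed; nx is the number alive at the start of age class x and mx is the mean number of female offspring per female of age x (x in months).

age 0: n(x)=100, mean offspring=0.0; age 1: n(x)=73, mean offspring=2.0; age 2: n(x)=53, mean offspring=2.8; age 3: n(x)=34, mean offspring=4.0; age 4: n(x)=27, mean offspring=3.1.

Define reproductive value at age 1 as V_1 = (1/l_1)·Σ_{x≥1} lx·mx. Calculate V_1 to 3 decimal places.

lx = nx/n0 = nx/100: 1, 0.73, 0.53, 0.34, 0.27
lx·mx for x ≥ 1: 1.46, 1.484, 1.36, 0.837 → sum = 5.141
V_1 = 5.141 / l_1 = 5.141 / 0.73 = 7.042466… → 7.042

7.042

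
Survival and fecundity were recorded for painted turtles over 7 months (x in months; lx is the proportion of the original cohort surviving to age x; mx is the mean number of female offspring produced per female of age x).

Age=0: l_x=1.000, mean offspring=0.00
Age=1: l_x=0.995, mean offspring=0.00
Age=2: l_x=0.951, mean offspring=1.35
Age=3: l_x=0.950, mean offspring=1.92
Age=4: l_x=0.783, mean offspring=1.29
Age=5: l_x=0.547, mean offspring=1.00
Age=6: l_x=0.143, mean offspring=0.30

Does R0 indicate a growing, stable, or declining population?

R0 = Σ lx·mx = 0 + 0 + 1.28385 + 1.824 + 1.01007 + 0.547 + 0.0429 = 4.70782
R0 > 1, so the population is growing.

growing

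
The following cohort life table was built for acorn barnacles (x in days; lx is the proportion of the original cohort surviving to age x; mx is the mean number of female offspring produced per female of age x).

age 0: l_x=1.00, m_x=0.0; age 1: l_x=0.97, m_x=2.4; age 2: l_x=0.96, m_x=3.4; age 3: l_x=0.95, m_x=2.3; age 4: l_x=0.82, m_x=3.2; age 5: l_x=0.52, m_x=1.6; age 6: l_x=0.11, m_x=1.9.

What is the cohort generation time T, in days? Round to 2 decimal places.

lx·mx: 0, 2.328, 3.264, 2.185, 2.624, 0.832, 0.209 → R0 = 11.442
x·lx·mx: 0, 2.328, 6.528, 6.555, 10.496, 4.16, 1.254 → Σ = 31.321
T = 31.321 / 11.442 = 2.737371… → 2.74

2.74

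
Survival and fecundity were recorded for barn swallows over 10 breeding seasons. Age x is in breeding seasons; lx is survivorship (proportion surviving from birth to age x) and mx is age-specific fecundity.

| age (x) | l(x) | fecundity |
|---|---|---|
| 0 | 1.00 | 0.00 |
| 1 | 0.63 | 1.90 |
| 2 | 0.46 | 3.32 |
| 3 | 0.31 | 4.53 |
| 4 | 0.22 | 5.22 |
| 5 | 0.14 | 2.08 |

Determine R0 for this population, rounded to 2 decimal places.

lx·mx by age: 0, 1.197, 1.5272, 1.4043, 1.1484, 0.2912
R0 = Σ lx·mx = 5.5681 → 5.57

5.57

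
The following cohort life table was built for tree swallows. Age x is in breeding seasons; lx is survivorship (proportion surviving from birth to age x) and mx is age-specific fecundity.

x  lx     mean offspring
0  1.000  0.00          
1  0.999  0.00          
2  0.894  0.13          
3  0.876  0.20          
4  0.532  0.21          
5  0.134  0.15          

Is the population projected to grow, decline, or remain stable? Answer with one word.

declining

R0 = Σ lx·mx = 0 + 0 + 0.11622 + 0.1752 + 0.11172 + 0.0201 = 0.42324
R0 < 1, so the population is declining.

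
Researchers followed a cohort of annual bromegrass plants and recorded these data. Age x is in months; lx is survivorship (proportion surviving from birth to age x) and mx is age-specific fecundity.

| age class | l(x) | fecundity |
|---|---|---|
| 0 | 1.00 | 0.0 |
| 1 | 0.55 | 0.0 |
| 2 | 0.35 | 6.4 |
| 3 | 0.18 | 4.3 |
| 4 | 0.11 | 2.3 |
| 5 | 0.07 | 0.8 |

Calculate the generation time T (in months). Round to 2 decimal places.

2.44

lx·mx: 0, 0, 2.24, 0.774, 0.253, 0.056 → R0 = 3.323
x·lx·mx: 0, 0, 4.48, 2.322, 1.012, 0.28 → Σ = 8.094
T = 8.094 / 3.323 = 2.435751… → 2.44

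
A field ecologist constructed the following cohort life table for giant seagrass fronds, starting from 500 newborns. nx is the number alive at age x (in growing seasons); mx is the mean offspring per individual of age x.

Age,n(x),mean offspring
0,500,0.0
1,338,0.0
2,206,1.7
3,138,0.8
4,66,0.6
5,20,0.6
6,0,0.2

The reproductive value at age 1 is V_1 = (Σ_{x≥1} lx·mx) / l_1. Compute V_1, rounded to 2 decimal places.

1.52

lx = nx/n0 = nx/500: 1, 0.676, 0.412, 0.276, 0.132, 0.04, 0
lx·mx for x ≥ 1: 0, 0.7004, 0.2208, 0.0792, 0.024, 0 → sum = 1.0244
V_1 = 1.0244 / l_1 = 1.0244 / 0.676 = 1.515385… → 1.52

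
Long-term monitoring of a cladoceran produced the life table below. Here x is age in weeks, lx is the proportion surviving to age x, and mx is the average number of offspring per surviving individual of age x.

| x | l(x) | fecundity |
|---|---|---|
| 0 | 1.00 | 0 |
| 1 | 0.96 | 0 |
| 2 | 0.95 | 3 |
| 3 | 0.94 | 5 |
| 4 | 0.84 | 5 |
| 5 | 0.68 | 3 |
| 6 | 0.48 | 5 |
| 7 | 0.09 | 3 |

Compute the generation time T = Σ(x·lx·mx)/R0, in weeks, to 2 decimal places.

3.83

lx·mx: 0, 0, 2.85, 4.7, 4.2, 2.04, 2.4, 0.27 → R0 = 16.46
x·lx·mx: 0, 0, 5.7, 14.1, 16.8, 10.2, 14.4, 1.89 → Σ = 63.09
T = 63.09 / 16.46 = 3.832928… → 3.83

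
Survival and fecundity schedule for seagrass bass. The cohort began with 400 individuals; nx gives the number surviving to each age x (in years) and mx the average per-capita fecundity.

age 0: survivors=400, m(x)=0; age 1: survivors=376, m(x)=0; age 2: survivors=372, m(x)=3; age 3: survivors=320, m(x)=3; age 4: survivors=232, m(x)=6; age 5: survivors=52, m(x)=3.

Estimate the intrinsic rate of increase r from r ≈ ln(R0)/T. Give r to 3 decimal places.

lx = nx/n0 = nx/400: 1, 0.94, 0.93, 0.8, 0.58, 0.13
R0 = Σ lx·mx = 0 + 0 + 2.79 + 2.4 + 3.48 + 0.39 = 9.06
Σ x·lx·mx = 28.65; T = 28.65/9.06 = 3.16225…
r ≈ ln(R0)/T = ln(9.06)/3.16225… = 0.69693… → 0.697

0.697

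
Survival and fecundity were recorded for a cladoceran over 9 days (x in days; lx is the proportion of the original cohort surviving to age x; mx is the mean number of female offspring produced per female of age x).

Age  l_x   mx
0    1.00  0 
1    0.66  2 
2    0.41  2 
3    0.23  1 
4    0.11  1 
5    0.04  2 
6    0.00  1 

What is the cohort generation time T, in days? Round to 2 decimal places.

1.75

lx·mx: 0, 1.32, 0.82, 0.23, 0.11, 0.08, 0 → R0 = 2.56
x·lx·mx: 0, 1.32, 1.64, 0.69, 0.44, 0.4, 0 → Σ = 4.49
T = 4.49 / 2.56 = 1.753906… → 1.75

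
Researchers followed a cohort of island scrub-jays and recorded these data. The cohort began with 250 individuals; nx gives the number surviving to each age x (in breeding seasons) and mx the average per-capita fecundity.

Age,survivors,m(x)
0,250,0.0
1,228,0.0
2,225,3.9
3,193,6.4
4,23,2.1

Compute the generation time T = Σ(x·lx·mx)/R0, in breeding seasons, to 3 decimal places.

2.616

lx = nx/n0 = nx/250: 1, 0.912, 0.9, 0.772, 0.092
lx·mx: 0, 0, 3.51, 4.9408, 0.1932 → R0 = 8.644
x·lx·mx: 0, 0, 7.02, 14.8224, 0.7728 → Σ = 22.6152
T = 22.6152 / 8.644 = 2.616289… → 2.616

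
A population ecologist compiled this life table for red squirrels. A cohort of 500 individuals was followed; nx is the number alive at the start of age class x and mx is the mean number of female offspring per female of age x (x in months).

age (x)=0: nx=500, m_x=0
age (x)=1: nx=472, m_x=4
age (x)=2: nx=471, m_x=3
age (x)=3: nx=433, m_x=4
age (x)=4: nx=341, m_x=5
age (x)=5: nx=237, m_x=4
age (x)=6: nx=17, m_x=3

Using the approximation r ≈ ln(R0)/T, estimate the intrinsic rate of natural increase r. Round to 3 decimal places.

lx = nx/n0 = nx/500: 1, 0.944, 0.942, 0.866, 0.682, 0.474, 0.034
R0 = Σ lx·mx = 0 + 3.776 + 2.826 + 3.464 + 3.41 + 1.896 + 0.102 = 15.474
Σ x·lx·mx = 43.552; T = 43.552/15.474 = 2.81453…
r ≈ ln(R0)/T = ln(15.474)/2.81453… = 0.97322… → 0.973

0.973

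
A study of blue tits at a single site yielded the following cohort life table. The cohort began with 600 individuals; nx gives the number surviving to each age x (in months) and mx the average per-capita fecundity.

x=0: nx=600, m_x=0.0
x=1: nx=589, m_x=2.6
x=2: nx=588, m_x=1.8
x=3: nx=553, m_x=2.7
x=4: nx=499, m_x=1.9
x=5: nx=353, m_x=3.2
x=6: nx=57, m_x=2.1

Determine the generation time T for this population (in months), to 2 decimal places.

lx = nx/n0 = nx/600: 1, 0.98167…, 0.98, 0.92167…, 0.83167…, 0.58833…, 0.095
lx·mx: 0, 2.552333…, 1.764, 2.4885…, 1.580167…, 1.882667…, 0.1995 → R0 = 10.467167…
x·lx·mx: 0, 2.552333…, 3.528, 7.4655…, 6.320667…, 9.413333…, 1.197 → Σ = 30.476833…
T = 30.476833… / 10.467167… = 2.91166… → 2.91

2.91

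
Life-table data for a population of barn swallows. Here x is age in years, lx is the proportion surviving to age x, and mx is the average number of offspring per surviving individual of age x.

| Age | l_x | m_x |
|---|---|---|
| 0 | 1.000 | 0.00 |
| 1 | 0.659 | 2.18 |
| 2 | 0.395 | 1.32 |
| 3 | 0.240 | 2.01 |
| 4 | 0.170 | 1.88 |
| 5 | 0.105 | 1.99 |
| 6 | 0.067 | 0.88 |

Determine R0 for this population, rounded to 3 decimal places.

3.028

lx·mx by age: 0, 1.43662, 0.5214, 0.4824, 0.3196, 0.20895, 0.05896
R0 = Σ lx·mx = 3.02793 → 3.028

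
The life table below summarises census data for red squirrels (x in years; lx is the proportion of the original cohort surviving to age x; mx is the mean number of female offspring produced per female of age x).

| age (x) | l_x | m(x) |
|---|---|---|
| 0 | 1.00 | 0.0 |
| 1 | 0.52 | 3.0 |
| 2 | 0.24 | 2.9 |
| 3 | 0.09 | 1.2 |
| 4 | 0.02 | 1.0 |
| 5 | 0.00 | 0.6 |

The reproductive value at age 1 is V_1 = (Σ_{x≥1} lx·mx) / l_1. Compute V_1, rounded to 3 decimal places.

4.585

lx·mx for x ≥ 1: 1.56, 0.696, 0.108, 0.02, 0 → sum = 2.384
V_1 = 2.384 / l_1 = 2.384 / 0.52 = 4.584615… → 4.585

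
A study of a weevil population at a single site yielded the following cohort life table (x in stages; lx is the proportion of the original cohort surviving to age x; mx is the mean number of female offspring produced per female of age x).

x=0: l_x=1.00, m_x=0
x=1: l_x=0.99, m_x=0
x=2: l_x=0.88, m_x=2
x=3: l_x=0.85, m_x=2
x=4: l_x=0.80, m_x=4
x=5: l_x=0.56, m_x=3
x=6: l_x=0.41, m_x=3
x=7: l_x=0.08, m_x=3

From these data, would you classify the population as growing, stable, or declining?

R0 = Σ lx·mx = 0 + 0 + 1.76 + 1.7 + 3.2 + 1.68 + 1.23 + 0.24 = 9.81
R0 > 1, so the population is growing.

growing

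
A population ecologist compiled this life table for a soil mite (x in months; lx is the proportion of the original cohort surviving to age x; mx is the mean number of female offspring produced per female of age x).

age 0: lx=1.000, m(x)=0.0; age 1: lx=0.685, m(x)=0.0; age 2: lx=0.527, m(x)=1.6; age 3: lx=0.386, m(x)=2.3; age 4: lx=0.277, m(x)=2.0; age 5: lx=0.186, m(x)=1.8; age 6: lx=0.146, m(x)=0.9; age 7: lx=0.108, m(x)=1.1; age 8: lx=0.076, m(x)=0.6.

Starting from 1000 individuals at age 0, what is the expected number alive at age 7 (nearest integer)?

108

Expected survivors = N0 · l_7 = 1000 × 0.108 = 108 → 108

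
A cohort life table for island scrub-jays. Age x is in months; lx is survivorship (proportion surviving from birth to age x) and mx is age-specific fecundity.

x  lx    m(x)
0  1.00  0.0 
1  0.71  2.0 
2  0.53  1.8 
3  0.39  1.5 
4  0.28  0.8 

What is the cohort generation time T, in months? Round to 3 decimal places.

lx·mx: 0, 1.42, 0.954, 0.585, 0.224 → R0 = 3.183
x·lx·mx: 0, 1.42, 1.908, 1.755, 0.896 → Σ = 5.979
T = 5.979 / 3.183 = 1.878417… → 1.878

1.878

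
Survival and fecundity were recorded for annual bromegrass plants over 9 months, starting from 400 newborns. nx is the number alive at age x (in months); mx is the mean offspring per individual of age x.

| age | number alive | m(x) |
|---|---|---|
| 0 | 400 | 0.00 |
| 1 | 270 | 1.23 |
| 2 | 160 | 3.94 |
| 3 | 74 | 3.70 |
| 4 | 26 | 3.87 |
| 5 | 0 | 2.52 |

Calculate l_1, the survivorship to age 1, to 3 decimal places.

0.675

l_1 = n_1/n_0 = 270/400 = 0.675 → 0.675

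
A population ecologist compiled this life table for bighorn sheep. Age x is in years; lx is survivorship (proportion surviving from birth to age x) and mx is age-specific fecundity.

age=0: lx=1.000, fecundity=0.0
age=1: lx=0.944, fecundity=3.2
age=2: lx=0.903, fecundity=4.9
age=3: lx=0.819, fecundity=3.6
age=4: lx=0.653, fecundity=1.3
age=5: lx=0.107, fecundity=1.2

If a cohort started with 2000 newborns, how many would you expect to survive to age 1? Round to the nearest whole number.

1888

Expected survivors = N0 · l_1 = 2000 × 0.944 = 1888 → 1888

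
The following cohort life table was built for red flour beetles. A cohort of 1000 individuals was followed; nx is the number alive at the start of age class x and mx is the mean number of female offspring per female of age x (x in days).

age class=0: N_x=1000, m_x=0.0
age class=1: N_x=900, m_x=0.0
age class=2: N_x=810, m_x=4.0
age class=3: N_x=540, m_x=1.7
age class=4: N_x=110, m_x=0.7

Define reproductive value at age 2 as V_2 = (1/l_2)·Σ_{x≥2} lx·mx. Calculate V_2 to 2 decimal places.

lx = nx/n0 = nx/1000: 1, 0.9, 0.81, 0.54, 0.11
lx·mx for x ≥ 2: 3.24, 0.918, 0.077 → sum = 4.235
V_2 = 4.235 / l_2 = 4.235 / 0.81 = 5.228395… → 5.23

5.23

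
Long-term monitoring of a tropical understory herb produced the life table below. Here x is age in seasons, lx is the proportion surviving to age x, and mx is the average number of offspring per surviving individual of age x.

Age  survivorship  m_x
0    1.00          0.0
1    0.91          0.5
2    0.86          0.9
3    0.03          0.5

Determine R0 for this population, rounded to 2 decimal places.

1.24

lx·mx by age: 0, 0.455, 0.774, 0.015
R0 = Σ lx·mx = 1.244 → 1.24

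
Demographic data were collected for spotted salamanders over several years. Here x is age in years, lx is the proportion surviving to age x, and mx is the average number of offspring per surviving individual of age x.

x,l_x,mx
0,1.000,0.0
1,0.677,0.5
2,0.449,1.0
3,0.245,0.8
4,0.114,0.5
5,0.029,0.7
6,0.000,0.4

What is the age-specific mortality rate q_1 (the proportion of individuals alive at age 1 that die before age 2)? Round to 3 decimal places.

0.337

q_1 = (l_1 − l_2) / l_1 = (0.677 − 0.449) / 0.677
     = 0.228 / 0.677 = 0.33678… → 0.337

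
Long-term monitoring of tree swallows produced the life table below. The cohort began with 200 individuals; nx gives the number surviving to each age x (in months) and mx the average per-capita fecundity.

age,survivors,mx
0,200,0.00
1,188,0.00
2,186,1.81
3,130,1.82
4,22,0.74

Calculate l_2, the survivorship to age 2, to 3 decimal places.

0.930

l_2 = n_2/n_0 = 186/200 = 0.93 → 0.930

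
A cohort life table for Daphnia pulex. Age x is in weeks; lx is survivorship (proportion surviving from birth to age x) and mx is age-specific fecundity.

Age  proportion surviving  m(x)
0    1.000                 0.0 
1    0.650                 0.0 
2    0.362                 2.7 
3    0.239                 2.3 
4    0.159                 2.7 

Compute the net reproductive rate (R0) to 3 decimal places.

1.956

lx·mx by age: 0, 0, 0.9774, 0.5497, 0.4293
R0 = Σ lx·mx = 1.9564 → 1.956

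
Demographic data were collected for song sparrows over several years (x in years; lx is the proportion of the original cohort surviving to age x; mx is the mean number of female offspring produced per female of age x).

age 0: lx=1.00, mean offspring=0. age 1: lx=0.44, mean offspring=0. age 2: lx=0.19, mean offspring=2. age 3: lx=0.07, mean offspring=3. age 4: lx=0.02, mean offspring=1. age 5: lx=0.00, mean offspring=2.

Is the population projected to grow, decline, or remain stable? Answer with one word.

declining

R0 = Σ lx·mx = 0 + 0 + 0.38 + 0.21 + 0.02 + 0 = 0.61
R0 < 1, so the population is declining.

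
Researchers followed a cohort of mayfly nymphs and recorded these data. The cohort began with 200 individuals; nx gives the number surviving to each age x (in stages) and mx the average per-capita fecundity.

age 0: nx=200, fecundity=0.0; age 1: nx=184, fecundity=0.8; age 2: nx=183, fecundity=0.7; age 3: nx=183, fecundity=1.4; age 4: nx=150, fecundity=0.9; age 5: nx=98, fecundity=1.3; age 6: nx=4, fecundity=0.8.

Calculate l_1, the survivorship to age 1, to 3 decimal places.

0.920

l_1 = n_1/n_0 = 184/200 = 0.92 → 0.920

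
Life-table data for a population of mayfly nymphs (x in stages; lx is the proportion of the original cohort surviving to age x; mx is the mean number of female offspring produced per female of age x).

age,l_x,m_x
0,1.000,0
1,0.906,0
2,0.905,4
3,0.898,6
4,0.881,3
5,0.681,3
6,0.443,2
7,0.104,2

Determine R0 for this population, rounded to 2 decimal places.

14.79

lx·mx by age: 0, 0, 3.62, 5.388, 2.643, 2.043, 0.886, 0.208
R0 = Σ lx·mx = 14.788 → 14.79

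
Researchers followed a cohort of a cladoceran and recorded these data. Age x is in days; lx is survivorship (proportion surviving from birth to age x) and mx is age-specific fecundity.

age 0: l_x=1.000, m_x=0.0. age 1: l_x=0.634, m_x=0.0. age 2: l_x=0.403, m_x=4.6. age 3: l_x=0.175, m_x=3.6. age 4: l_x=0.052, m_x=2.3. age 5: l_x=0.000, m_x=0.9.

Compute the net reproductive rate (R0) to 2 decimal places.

lx·mx by age: 0, 0, 1.8538, 0.63, 0.1196, 0
R0 = Σ lx·mx = 2.6034 → 2.60

2.60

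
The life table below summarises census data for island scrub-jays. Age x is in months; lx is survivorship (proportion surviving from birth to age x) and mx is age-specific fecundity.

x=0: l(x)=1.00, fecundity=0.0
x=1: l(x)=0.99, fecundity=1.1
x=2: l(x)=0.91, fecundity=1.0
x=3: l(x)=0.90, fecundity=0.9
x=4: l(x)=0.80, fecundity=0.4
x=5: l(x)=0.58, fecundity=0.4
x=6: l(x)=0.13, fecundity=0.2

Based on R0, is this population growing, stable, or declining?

growing

R0 = Σ lx·mx = 0 + 1.089 + 0.91 + 0.81 + 0.32 + 0.232 + 0.026 = 3.387
R0 > 1, so the population is growing.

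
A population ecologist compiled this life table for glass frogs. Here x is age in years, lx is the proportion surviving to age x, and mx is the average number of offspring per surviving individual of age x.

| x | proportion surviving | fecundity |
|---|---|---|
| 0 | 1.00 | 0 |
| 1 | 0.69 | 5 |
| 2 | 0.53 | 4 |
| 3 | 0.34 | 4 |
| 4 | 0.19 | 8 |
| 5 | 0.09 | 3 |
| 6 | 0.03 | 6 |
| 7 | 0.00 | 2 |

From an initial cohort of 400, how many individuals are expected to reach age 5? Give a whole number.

36

Expected survivors = N0 · l_5 = 400 × 0.09 = 36 → 36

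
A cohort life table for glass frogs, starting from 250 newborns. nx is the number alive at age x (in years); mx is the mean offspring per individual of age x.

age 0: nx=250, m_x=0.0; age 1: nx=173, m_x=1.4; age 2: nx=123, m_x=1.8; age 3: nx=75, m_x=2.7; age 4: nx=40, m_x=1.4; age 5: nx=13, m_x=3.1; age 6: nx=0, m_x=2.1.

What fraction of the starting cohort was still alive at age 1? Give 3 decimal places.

0.692

l_1 = n_1/n_0 = 173/250 = 0.692 → 0.692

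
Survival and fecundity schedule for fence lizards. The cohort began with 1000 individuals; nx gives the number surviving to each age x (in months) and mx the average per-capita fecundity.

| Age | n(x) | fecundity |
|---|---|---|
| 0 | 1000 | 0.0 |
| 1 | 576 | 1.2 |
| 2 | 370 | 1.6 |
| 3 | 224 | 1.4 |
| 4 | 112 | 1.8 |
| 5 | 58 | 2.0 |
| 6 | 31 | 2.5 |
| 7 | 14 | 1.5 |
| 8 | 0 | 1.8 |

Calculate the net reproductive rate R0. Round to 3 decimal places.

lx = nx/n0 = nx/1000: 1, 0.576, 0.37, 0.224, 0.112, 0.058, 0.031, 0.014, 0
lx·mx by age: 0, 0.6912, 0.592, 0.3136, 0.2016, 0.116, 0.0775, 0.021, 0
R0 = Σ lx·mx = 2.0129 → 2.013

2.013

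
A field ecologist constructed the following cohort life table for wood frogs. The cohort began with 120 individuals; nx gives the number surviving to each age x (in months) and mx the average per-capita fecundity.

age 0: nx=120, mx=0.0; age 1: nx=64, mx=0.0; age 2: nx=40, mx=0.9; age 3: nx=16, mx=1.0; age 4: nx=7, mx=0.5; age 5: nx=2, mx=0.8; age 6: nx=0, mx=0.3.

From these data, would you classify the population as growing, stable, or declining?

lx = nx/n0 = nx/120: 1, 0.53333…, 0.33333…, 0.13333…, 0.05833…, 0.01667…, 0
R0 = Σ lx·mx = 0 + 0 + 0.3… + 0.133333… + 0.029167… + 0.013333… + 0 = 0.475833…
R0 < 1, so the population is declining.

declining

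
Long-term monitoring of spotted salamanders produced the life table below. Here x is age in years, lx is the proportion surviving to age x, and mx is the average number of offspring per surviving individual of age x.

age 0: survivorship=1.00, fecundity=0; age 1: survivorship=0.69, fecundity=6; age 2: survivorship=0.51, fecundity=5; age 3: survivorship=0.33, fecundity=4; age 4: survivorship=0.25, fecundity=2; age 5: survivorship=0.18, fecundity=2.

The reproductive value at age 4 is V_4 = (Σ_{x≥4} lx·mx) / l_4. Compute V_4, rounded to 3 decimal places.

lx·mx for x ≥ 4: 0.5, 0.36 → sum = 0.86
V_4 = 0.86 / l_4 = 0.86 / 0.25 = 3.44 → 3.440

3.440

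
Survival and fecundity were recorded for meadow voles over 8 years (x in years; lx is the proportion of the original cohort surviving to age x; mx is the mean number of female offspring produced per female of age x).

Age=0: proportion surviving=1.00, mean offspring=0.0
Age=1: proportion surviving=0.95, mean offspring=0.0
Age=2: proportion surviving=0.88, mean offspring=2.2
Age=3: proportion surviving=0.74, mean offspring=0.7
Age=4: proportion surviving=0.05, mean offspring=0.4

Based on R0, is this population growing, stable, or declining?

R0 = Σ lx·mx = 0 + 0 + 1.936 + 0.518 + 0.02 = 2.474
R0 > 1, so the population is growing.

growing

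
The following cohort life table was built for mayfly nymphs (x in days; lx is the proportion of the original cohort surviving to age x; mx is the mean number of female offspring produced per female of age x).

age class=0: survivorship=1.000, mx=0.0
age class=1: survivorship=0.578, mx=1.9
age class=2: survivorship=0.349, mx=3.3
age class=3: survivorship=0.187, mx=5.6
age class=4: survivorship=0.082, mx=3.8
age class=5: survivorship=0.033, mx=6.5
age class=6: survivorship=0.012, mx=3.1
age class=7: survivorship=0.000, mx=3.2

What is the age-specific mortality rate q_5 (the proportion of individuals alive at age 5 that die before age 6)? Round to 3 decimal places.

0.636

q_5 = (l_5 − l_6) / l_5 = (0.033 − 0.012) / 0.033
     = 0.021 / 0.033 = 0.636364… → 0.636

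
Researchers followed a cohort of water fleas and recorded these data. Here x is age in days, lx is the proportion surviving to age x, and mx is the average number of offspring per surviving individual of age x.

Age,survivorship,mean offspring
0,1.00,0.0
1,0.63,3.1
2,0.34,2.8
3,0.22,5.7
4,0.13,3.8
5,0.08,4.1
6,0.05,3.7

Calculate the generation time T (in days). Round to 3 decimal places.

lx·mx: 0, 1.953, 0.952, 1.254, 0.494, 0.328, 0.185 → R0 = 5.166
x·lx·mx: 0, 1.953, 1.904, 3.762, 1.976, 1.64, 1.11 → Σ = 12.345
T = 12.345 / 5.166 = 2.389663… → 2.390

2.390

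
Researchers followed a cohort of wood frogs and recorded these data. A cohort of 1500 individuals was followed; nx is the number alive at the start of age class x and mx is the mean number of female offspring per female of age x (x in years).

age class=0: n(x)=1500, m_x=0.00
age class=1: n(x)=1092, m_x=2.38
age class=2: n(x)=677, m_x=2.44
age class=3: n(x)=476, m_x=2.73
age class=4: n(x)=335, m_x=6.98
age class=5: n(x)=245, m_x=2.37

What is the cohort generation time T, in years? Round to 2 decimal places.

lx = nx/n0 = nx/1500: 1, 0.728, 0.45133…, 0.31733…, 0.22333…, 0.16333…
lx·mx: 0, 1.73264, 1.101253…, 0.86632…, 1.558867…, 0.3871… → R0 = 5.64618…
x·lx·mx: 0, 1.73264, 2.202507…, 2.59896…, 6.235467…, 1.9355… → Σ = 14.705073…
T = 14.705073… / 5.64618… = 2.604429… → 2.60

2.60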